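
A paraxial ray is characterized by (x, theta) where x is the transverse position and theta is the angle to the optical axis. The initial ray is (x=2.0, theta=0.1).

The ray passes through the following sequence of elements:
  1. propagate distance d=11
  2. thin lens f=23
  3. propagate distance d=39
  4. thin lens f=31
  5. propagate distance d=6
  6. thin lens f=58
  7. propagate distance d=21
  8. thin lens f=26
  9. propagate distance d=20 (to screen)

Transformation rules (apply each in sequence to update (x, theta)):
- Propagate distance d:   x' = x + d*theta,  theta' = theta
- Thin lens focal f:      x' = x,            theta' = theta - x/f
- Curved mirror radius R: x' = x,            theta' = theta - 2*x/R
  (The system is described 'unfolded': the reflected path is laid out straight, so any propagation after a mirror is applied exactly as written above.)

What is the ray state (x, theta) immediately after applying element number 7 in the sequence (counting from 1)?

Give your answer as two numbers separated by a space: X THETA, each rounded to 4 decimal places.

Answer: -1.1477 -0.1117

Derivation:
Initial: x=2.0000 theta=0.1000
After 1 (propagate distance d=11): x=3.1000 theta=0.1000
After 2 (thin lens f=23): x=3.1000 theta=-4/115 (≈-0.0348)
After 3 (propagate distance d=39): x=401/230 (≈1.7435) theta=-4/115 (≈-0.0348)
After 4 (thin lens f=31): x=401/230 (≈1.7435) theta=-649/7130 (≈-0.0910)
After 5 (propagate distance d=6): x=8537/7130 (≈1.1973) theta=-649/7130 (≈-0.0910)
After 6 (thin lens f=58): x=8537/7130 (≈1.1973) theta=-46179/413540 (≈-0.1117)
After 7 (propagate distance d=21): x=-474613/413540 (≈-1.1477) theta=-46179/413540 (≈-0.1117)
Rounded to 4 decimal places: x = -1.1477, theta = -0.1117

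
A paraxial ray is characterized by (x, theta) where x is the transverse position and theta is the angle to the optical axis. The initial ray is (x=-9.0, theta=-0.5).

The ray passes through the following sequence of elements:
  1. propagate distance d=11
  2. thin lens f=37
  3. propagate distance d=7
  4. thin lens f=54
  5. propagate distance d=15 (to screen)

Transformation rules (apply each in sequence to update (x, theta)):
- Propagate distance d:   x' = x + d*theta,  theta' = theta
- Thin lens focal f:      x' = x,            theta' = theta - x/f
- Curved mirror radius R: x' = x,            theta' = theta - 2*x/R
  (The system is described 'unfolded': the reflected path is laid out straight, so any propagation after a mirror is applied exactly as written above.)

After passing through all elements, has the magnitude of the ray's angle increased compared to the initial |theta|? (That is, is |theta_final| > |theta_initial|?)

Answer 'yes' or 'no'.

Initial: x=-9.0000 theta=-0.5000
After 1 (propagate distance d=11): x=-14.5000 theta=-0.5000
After 2 (thin lens f=37): x=-14.5000 theta=-4/37 (≈-0.1081)
After 3 (propagate distance d=7): x=-1129/74 (≈-15.2568) theta=-4/37 (≈-0.1081)
After 4 (thin lens f=54): x=-1129/74 (≈-15.2568) theta=697/3996 (≈0.1744)
After 5 (propagate distance d=15 (to screen)): x=-16837/1332 (≈-12.6404) theta=697/3996 (≈0.1744)
|theta_initial|=0.5000 |theta_final|=697/3996 (≈0.1744) -> not increased

Answer: no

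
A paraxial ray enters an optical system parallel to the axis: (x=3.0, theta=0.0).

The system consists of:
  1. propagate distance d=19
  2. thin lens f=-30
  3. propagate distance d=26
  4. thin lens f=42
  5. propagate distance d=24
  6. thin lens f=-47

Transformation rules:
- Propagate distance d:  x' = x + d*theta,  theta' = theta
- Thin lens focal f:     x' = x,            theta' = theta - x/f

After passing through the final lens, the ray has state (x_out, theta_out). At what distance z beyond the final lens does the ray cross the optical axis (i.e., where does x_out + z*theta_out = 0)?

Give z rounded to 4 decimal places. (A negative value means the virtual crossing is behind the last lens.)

Answer: -69.7732

Derivation:
Initial: x=3.0000 theta=0.0000
After 1 (propagate distance d=19): x=3.0000 theta=0.0000
After 2 (thin lens f=-30): x=3.0000 theta=0.1000
After 3 (propagate distance d=26): x=5.6000 theta=0.1000
After 4 (thin lens f=42): x=5.6000 theta=-1/30 (≈-0.0333)
After 5 (propagate distance d=24): x=4.8000 theta=-1/30 (≈-0.0333)
After 6 (thin lens f=-47): x=4.8000 theta=97/1410 (≈0.0688)
z_focus = -x_out/theta_out = -(4.8000)/(97/1410) = -6768/97 ≈ -69.7732
Rounded to 4 decimal places: z = -69.7732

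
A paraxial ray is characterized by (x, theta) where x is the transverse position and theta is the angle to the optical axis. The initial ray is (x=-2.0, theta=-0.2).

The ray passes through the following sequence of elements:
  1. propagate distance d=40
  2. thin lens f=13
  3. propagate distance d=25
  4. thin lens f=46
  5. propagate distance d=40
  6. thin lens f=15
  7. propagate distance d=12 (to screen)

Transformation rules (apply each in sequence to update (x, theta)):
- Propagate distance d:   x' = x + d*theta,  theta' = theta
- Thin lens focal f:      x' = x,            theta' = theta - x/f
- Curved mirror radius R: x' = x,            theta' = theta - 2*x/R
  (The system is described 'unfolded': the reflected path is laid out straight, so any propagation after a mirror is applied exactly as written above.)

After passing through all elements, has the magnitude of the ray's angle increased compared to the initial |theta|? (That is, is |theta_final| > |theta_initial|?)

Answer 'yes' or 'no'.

Answer: yes

Derivation:
Initial: x=-2.0000 theta=-0.2000
After 1 (propagate distance d=40): x=-10.0000 theta=-0.2000
After 2 (thin lens f=13): x=-10.0000 theta=37/65 (≈0.5692)
After 3 (propagate distance d=25): x=55/13 (≈4.2308) theta=37/65 (≈0.5692)
After 4 (thin lens f=46): x=55/13 (≈4.2308) theta=1427/2990 (≈0.4773)
After 5 (propagate distance d=40): x=6973/299 (≈23.3211) theta=1427/2990 (≈0.4773)
After 6 (thin lens f=15): x=6973/299 (≈23.3211) theta=-1933/1794 (≈-1.0775)
After 7 (propagate distance d=12 (to screen)): x=239/23 (≈10.3913) theta=-1933/1794 (≈-1.0775)
|theta_initial|=0.2000 |theta_final|=1933/1794 (≈1.0775) -> increased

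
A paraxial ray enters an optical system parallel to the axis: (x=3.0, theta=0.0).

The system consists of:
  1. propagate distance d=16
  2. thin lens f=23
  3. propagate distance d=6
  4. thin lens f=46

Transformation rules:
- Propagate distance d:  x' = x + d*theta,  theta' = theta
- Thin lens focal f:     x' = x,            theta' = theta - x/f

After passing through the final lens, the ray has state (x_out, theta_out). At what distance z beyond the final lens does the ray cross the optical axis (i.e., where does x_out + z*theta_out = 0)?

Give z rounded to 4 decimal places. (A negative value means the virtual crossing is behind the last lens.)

Initial: x=3.0000 theta=0.0000
After 1 (propagate distance d=16): x=3.0000 theta=0.0000
After 2 (thin lens f=23): x=3.0000 theta=-3/23 (≈-0.1304)
After 3 (propagate distance d=6): x=51/23 (≈2.2174) theta=-3/23 (≈-0.1304)
After 4 (thin lens f=46): x=51/23 (≈2.2174) theta=-189/1058 (≈-0.1786)
z_focus = -x_out/theta_out = -(51/23)/(-189/1058) = 782/63 ≈ 12.4127
Rounded to 4 decimal places: z = 12.4127

Answer: 12.4127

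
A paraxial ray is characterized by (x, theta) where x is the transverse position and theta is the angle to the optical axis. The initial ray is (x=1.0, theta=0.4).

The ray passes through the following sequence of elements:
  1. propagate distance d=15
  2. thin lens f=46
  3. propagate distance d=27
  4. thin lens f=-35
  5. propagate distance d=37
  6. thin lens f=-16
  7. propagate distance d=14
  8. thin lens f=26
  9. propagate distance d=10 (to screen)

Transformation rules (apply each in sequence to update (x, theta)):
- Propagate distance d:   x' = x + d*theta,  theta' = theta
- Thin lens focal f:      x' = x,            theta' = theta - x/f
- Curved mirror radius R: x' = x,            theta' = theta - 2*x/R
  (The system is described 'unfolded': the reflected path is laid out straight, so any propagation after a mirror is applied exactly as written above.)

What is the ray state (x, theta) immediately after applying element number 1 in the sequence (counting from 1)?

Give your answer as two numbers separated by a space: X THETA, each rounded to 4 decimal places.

Answer: 7.0000 0.4000

Derivation:
Initial: x=1.0000 theta=0.4000
After 1 (propagate distance d=15): x=7.0000 theta=0.4000
Rounded to 4 decimal places: x = 7.0000, theta = 0.4000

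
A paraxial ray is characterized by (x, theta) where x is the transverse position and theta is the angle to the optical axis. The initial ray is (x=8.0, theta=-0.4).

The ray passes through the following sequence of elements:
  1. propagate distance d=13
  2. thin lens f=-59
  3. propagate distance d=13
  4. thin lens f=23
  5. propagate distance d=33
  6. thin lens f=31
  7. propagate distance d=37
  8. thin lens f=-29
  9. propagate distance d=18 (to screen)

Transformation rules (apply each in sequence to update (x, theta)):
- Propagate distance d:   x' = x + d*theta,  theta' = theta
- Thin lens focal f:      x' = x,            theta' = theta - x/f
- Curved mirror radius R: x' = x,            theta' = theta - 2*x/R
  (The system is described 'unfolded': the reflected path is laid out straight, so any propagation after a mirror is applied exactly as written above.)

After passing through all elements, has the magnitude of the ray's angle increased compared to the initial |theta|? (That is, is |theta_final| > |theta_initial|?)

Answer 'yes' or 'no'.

Answer: no

Derivation:
Initial: x=8.0000 theta=-0.4000
After 1 (propagate distance d=13): x=2.8000 theta=-0.4000
After 2 (thin lens f=-59): x=2.8000 theta=-104/295 (≈-0.3525)
After 3 (propagate distance d=13): x=-526/295 (≈-1.7831) theta=-104/295 (≈-0.3525)
After 4 (thin lens f=23): x=-526/295 (≈-1.7831) theta=-1866/6785 (≈-0.2750)
After 5 (propagate distance d=33): x=-73676/6785 (≈-10.8587) theta=-1866/6785 (≈-0.2750)
After 6 (thin lens f=31): x=-73676/6785 (≈-10.8587) theta=3166/42067 (≈0.0753)
After 7 (propagate distance d=37): x=-1698246/210335 (≈-8.0740) theta=3166/42067 (≈0.0753)
After 8 (thin lens f=-29): x=-1698246/210335 (≈-8.0740) theta=-1239176/6099715 (≈-0.2032)
After 9 (propagate distance d=18 (to screen)): x=-71554302/6099715 (≈-11.7308) theta=-1239176/6099715 (≈-0.2032)
|theta_initial|=0.4000 |theta_final|=1239176/6099715 (≈0.2032) -> not increased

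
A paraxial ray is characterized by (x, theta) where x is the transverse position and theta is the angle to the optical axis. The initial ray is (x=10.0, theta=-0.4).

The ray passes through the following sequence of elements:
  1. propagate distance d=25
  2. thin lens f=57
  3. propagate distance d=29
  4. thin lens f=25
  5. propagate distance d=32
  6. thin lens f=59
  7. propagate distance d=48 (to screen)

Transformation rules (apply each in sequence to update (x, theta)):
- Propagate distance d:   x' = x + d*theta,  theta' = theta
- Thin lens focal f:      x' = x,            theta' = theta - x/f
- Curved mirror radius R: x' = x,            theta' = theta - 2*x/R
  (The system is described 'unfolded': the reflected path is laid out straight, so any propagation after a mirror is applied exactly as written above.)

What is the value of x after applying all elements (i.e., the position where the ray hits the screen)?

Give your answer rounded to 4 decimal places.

Initial: x=10.0000 theta=-0.4000
After 1 (propagate distance d=25): x=0.0000 theta=-0.4000
After 2 (thin lens f=57): x=0.0000 theta=-0.4000
After 3 (propagate distance d=29): x=-11.6000 theta=-0.4000
After 4 (thin lens f=25): x=-11.6000 theta=0.0640
After 5 (propagate distance d=32): x=-9.5520 theta=0.0640
After 6 (thin lens f=59): x=-9.5520 theta=1666/7375 (≈0.2259)
After 7 (propagate distance d=48 (to screen)): x=9522/7375 (≈1.2911) theta=1666/7375 (≈0.2259)
Rounded to 4 decimal places: x = 1.2911

Answer: 1.2911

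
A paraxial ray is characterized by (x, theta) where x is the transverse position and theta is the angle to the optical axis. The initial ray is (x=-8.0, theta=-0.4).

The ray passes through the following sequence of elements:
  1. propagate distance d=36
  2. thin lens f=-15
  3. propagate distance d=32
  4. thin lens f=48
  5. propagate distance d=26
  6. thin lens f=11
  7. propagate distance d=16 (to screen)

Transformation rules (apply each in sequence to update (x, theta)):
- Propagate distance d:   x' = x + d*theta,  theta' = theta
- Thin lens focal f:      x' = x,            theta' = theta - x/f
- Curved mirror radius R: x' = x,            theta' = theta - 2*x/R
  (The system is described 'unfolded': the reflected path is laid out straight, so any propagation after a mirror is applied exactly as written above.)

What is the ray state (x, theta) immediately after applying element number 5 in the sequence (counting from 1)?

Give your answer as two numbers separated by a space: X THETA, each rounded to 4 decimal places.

Answer: -87.2622 -0.1644

Derivation:
Initial: x=-8.0000 theta=-0.4000
After 1 (propagate distance d=36): x=-22.4000 theta=-0.4000
After 2 (thin lens f=-15): x=-22.4000 theta=-142/75 (≈-1.8933)
After 3 (propagate distance d=32): x=-6224/75 (≈-82.9867) theta=-142/75 (≈-1.8933)
After 4 (thin lens f=48): x=-6224/75 (≈-82.9867) theta=-37/225 (≈-0.1644)
After 5 (propagate distance d=26): x=-19634/225 (≈-87.2622) theta=-37/225 (≈-0.1644)
Rounded to 4 decimal places: x = -87.2622, theta = -0.1644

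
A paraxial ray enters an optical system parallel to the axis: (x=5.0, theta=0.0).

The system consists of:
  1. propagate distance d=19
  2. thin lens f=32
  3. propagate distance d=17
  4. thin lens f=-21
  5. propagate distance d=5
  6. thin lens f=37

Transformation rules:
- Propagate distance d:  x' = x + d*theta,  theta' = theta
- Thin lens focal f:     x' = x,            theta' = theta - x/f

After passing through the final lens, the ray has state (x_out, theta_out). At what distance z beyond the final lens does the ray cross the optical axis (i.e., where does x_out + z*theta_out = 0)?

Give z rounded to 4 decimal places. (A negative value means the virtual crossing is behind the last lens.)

Initial: x=5.0000 theta=0.0000
After 1 (propagate distance d=19): x=5.0000 theta=0.0000
After 2 (thin lens f=32): x=5.0000 theta=-5/32 (≈-0.1563)
After 3 (propagate distance d=17): x=75/32 (≈2.3438) theta=-5/32 (≈-0.1563)
After 4 (thin lens f=-21): x=75/32 (≈2.3438) theta=-5/112 (≈-0.0446)
After 5 (propagate distance d=5): x=475/224 (≈2.1205) theta=-5/112 (≈-0.0446)
After 6 (thin lens f=37): x=475/224 (≈2.1205) theta=-845/8288 (≈-0.1020)
z_focus = -x_out/theta_out = -(475/224)/(-845/8288) = 3515/169 ≈ 20.7988
Rounded to 4 decimal places: z = 20.7988

Answer: 20.7988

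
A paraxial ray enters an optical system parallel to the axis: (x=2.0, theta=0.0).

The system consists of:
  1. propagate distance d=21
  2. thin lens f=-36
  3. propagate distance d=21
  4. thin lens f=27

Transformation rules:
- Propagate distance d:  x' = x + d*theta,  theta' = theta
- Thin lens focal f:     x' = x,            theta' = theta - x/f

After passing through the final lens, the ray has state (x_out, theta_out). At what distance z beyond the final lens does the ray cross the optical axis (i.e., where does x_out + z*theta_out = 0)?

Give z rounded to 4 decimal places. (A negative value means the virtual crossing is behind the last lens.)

Answer: 51.3000

Derivation:
Initial: x=2.0000 theta=0.0000
After 1 (propagate distance d=21): x=2.0000 theta=0.0000
After 2 (thin lens f=-36): x=2.0000 theta=1/18 (≈0.0556)
After 3 (propagate distance d=21): x=19/6 (≈3.1667) theta=1/18 (≈0.0556)
After 4 (thin lens f=27): x=19/6 (≈3.1667) theta=-5/81 (≈-0.0617)
z_focus = -x_out/theta_out = -(19/6)/(-5/81) = 51.3000
Rounded to 4 decimal places: z = 51.3000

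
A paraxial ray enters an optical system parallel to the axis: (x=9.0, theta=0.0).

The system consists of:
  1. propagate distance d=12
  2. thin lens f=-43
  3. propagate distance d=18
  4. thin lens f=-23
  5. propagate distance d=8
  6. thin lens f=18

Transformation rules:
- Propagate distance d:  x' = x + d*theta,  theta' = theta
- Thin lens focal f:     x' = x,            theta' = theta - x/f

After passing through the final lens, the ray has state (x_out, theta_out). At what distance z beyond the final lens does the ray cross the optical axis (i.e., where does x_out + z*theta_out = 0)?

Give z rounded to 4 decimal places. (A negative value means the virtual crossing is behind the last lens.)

Answer: 66.3410

Derivation:
Initial: x=9.0000 theta=0.0000
After 1 (propagate distance d=12): x=9.0000 theta=0.0000
After 2 (thin lens f=-43): x=9.0000 theta=9/43 (≈0.2093)
After 3 (propagate distance d=18): x=549/43 (≈12.7674) theta=9/43 (≈0.2093)
After 4 (thin lens f=-23): x=549/43 (≈12.7674) theta=756/989 (≈0.7644)
After 5 (propagate distance d=8): x=18675/989 (≈18.8827) theta=756/989 (≈0.7644)
After 6 (thin lens f=18): x=18675/989 (≈18.8827) theta=-563/1978 (≈-0.2846)
z_focus = -x_out/theta_out = -(18675/989)/(-563/1978) = 37350/563 ≈ 66.3410
Rounded to 4 decimal places: z = 66.3410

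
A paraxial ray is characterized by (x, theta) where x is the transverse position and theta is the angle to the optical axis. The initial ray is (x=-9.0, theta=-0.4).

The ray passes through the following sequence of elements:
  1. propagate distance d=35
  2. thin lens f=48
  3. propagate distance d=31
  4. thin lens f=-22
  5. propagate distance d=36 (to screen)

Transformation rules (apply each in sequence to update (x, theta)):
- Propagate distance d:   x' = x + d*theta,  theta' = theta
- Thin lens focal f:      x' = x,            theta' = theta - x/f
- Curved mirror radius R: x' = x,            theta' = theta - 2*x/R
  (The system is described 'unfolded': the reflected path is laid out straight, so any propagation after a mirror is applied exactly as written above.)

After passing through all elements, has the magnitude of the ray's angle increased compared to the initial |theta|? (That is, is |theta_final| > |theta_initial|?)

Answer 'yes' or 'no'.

Initial: x=-9.0000 theta=-0.4000
After 1 (propagate distance d=35): x=-23.0000 theta=-0.4000
After 2 (thin lens f=48): x=-23.0000 theta=19/240 (≈0.0792)
After 3 (propagate distance d=31): x=-4931/240 (≈-20.5458) theta=19/240 (≈0.0792)
After 4 (thin lens f=-22): x=-4931/240 (≈-20.5458) theta=-4513/5280 (≈-0.8547)
After 5 (propagate distance d=36 (to screen)): x=-27095/528 (≈-51.3163) theta=-4513/5280 (≈-0.8547)
|theta_initial|=0.4000 |theta_final|=4513/5280 (≈0.8547) -> increased

Answer: yes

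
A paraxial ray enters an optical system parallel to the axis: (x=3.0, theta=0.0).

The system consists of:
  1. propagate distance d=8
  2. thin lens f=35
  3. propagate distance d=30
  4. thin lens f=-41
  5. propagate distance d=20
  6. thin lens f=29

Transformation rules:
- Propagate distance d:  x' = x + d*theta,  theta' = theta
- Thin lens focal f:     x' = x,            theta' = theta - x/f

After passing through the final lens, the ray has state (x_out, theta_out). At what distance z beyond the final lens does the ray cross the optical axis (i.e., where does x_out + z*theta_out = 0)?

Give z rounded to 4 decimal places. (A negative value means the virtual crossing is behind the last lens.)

Initial: x=3.0000 theta=0.0000
After 1 (propagate distance d=8): x=3.0000 theta=0.0000
After 2 (thin lens f=35): x=3.0000 theta=-3/35 (≈-0.0857)
After 3 (propagate distance d=30): x=3/7 (≈0.4286) theta=-3/35 (≈-0.0857)
After 4 (thin lens f=-41): x=3/7 (≈0.4286) theta=-108/1435 (≈-0.0753)
After 5 (propagate distance d=20): x=-309/287 (≈-1.0767) theta=-108/1435 (≈-0.0753)
After 6 (thin lens f=29): x=-309/287 (≈-1.0767) theta=-1587/41615 (≈-0.0381)
z_focus = -x_out/theta_out = -(-309/287)/(-1587/41615) = -14935/529 ≈ -28.2325
Rounded to 4 decimal places: z = -28.2325

Answer: -28.2325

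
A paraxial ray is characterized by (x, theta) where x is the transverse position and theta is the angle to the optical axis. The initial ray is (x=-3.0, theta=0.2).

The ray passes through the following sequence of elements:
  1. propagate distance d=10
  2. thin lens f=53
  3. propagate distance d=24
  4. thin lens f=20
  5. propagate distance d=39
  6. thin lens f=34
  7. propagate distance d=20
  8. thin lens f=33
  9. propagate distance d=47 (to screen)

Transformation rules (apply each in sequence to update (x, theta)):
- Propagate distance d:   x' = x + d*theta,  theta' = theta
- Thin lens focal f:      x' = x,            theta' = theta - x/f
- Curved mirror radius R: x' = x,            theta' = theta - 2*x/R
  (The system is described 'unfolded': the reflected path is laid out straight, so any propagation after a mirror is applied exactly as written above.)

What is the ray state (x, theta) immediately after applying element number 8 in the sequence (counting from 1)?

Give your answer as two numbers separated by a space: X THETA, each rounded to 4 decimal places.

Answer: 1.9757 -0.1859

Derivation:
Initial: x=-3.0000 theta=0.2000
After 1 (propagate distance d=10): x=-1.0000 theta=0.2000
After 2 (thin lens f=53): x=-1.0000 theta=58/265 (≈0.2189)
After 3 (propagate distance d=24): x=1127/265 (≈4.2528) theta=58/265 (≈0.2189)
After 4 (thin lens f=20): x=1127/265 (≈4.2528) theta=33/5300 (≈0.0062)
After 5 (propagate distance d=39): x=23827/5300 (≈4.4957) theta=33/5300 (≈0.0062)
After 6 (thin lens f=34): x=23827/5300 (≈4.4957) theta=-4541/36040 (≈-0.1260)
After 7 (propagate distance d=20): x=178009/90100 (≈1.9757) theta=-4541/36040 (≈-0.1260)
After 8 (thin lens f=33): x=178009/90100 (≈1.9757) theta=-1105283/5946600 (≈-0.1859)
Rounded to 4 decimal places: x = 1.9757, theta = -0.1859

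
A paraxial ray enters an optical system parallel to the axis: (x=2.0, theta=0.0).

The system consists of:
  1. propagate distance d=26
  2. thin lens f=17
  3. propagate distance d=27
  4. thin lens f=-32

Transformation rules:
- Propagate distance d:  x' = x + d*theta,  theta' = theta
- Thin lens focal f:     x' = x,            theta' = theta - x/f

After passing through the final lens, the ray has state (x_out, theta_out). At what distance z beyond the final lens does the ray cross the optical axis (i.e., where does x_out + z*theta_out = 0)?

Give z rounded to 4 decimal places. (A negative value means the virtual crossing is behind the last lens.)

Answer: -7.6190

Derivation:
Initial: x=2.0000 theta=0.0000
After 1 (propagate distance d=26): x=2.0000 theta=0.0000
After 2 (thin lens f=17): x=2.0000 theta=-2/17 (≈-0.1176)
After 3 (propagate distance d=27): x=-20/17 (≈-1.1765) theta=-2/17 (≈-0.1176)
After 4 (thin lens f=-32): x=-20/17 (≈-1.1765) theta=-21/136 (≈-0.1544)
z_focus = -x_out/theta_out = -(-20/17)/(-21/136) = -160/21 ≈ -7.6190
Rounded to 4 decimal places: z = -7.6190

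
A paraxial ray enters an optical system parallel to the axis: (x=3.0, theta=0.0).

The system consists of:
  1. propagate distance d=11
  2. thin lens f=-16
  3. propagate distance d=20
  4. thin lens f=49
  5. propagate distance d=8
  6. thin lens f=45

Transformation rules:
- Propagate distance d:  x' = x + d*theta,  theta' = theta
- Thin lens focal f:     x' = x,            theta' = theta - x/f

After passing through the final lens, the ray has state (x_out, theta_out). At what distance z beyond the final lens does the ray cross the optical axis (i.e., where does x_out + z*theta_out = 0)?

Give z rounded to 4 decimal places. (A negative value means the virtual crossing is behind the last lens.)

Answer: 65.5183

Derivation:
Initial: x=3.0000 theta=0.0000
After 1 (propagate distance d=11): x=3.0000 theta=0.0000
After 2 (thin lens f=-16): x=3.0000 theta=0.1875
After 3 (propagate distance d=20): x=6.7500 theta=0.1875
After 4 (thin lens f=49): x=6.7500 theta=39/784 (≈0.0497)
After 5 (propagate distance d=8): x=1401/196 (≈7.1480) theta=39/784 (≈0.0497)
After 6 (thin lens f=45): x=1401/196 (≈7.1480) theta=-1283/11760 (≈-0.1091)
z_focus = -x_out/theta_out = -(1401/196)/(-1283/11760) = 84060/1283 ≈ 65.5183
Rounded to 4 decimal places: z = 65.5183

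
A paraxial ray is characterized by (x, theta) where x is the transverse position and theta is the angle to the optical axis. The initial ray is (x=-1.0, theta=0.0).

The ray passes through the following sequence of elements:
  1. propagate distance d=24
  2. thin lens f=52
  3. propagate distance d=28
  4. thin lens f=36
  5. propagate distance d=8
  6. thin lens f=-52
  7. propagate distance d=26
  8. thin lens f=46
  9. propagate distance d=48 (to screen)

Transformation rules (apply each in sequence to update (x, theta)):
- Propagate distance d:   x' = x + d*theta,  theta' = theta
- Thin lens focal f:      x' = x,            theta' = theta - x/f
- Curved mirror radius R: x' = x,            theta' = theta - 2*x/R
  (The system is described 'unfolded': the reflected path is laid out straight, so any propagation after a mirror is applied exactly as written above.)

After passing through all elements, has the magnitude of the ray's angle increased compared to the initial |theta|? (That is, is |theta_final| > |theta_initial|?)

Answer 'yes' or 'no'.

Answer: yes

Derivation:
Initial: x=-1.0000 theta=0.0000
After 1 (propagate distance d=24): x=-1.0000 theta=0.0000
After 2 (thin lens f=52): x=-1.0000 theta=1/52 (≈0.0192)
After 3 (propagate distance d=28): x=-6/13 (≈-0.4615) theta=1/52 (≈0.0192)
After 4 (thin lens f=36): x=-6/13 (≈-0.4615) theta=5/156 (≈0.0321)
After 5 (propagate distance d=8): x=-8/39 (≈-0.2051) theta=5/156 (≈0.0321)
After 6 (thin lens f=-52): x=-8/39 (≈-0.2051) theta=19/676 (≈0.0281)
After 7 (propagate distance d=26): x=41/78 (≈0.5256) theta=19/676 (≈0.0281)
After 8 (thin lens f=46): x=41/78 (≈0.5256) theta=389/23322 (≈0.0167)
After 9 (propagate distance d=48 (to screen)): x=30931/23322 (≈1.3263) theta=389/23322 (≈0.0167)
|theta_initial|=0.0000 |theta_final|=389/23322 (≈0.0167) -> increased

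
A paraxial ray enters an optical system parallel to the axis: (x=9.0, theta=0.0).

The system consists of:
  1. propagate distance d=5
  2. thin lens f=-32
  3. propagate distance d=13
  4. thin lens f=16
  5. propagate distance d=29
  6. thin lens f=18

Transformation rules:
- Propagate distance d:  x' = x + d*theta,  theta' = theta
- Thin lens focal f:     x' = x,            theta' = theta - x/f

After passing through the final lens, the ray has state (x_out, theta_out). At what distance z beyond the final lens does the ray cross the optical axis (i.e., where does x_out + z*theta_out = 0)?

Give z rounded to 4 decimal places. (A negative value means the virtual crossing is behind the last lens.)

Initial: x=9.0000 theta=0.0000
After 1 (propagate distance d=5): x=9.0000 theta=0.0000
After 2 (thin lens f=-32): x=9.0000 theta=9/32 (≈0.2813)
After 3 (propagate distance d=13): x=405/32 (≈12.6563) theta=9/32 (≈0.2813)
After 4 (thin lens f=16): x=405/32 (≈12.6563) theta=-261/512 (≈-0.5098)
After 5 (propagate distance d=29): x=-1089/512 (≈-2.1270) theta=-261/512 (≈-0.5098)
After 6 (thin lens f=18): x=-1089/512 (≈-2.1270) theta=-401/1024 (≈-0.3916)
z_focus = -x_out/theta_out = -(-1089/512)/(-401/1024) = -2178/401 ≈ -5.4314
Rounded to 4 decimal places: z = -5.4314

Answer: -5.4314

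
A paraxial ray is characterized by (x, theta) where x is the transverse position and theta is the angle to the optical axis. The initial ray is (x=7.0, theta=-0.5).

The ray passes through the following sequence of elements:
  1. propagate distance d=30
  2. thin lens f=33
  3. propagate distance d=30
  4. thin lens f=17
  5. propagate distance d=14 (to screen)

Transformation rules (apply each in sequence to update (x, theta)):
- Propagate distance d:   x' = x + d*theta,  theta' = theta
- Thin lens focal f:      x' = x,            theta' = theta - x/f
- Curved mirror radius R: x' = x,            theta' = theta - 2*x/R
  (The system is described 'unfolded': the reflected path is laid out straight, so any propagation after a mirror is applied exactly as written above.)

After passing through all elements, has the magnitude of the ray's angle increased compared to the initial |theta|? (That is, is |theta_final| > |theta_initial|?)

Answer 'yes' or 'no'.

Answer: yes

Derivation:
Initial: x=7.0000 theta=-0.5000
After 1 (propagate distance d=30): x=-8.0000 theta=-0.5000
After 2 (thin lens f=33): x=-8.0000 theta=-17/66 (≈-0.2576)
After 3 (propagate distance d=30): x=-173/11 (≈-15.7273) theta=-17/66 (≈-0.2576)
After 4 (thin lens f=17): x=-173/11 (≈-15.7273) theta=749/1122 (≈0.6676)
After 5 (propagate distance d=14 (to screen)): x=-3580/561 (≈-6.3815) theta=749/1122 (≈0.6676)
|theta_initial|=0.5000 |theta_final|=749/1122 (≈0.6676) -> increased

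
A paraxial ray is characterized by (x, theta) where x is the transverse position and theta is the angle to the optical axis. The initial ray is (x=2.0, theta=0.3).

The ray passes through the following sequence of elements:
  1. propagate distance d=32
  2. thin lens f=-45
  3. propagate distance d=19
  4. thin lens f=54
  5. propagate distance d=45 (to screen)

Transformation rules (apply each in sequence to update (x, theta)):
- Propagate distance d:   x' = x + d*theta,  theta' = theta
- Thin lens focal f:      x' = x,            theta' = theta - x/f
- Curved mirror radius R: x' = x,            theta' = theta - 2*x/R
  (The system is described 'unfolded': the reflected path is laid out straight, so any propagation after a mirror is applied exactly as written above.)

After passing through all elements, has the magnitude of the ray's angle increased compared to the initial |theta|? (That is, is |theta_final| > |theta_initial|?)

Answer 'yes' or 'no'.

Initial: x=2.0000 theta=0.3000
After 1 (propagate distance d=32): x=11.6000 theta=0.3000
After 2 (thin lens f=-45): x=11.6000 theta=251/450 (≈0.5578)
After 3 (propagate distance d=19): x=9989/450 (≈22.1978) theta=251/450 (≈0.5578)
After 4 (thin lens f=54): x=9989/450 (≈22.1978) theta=713/4860 (≈0.1467)
After 5 (propagate distance d=45 (to screen)): x=77759/2700 (≈28.7996) theta=713/4860 (≈0.1467)
|theta_initial|=0.3000 |theta_final|=713/4860 (≈0.1467) -> not increased

Answer: no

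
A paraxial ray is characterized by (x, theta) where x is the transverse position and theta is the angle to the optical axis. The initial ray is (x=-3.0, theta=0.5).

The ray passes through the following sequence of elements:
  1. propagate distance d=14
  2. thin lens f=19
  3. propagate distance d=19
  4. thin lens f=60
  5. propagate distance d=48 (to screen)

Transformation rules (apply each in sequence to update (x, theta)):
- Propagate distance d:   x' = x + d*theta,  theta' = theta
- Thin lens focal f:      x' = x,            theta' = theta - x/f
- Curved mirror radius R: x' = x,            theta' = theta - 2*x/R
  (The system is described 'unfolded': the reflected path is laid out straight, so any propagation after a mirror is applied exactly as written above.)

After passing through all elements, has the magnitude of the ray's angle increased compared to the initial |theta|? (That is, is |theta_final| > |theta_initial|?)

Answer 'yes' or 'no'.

Initial: x=-3.0000 theta=0.5000
After 1 (propagate distance d=14): x=4.0000 theta=0.5000
After 2 (thin lens f=19): x=4.0000 theta=11/38 (≈0.2895)
After 3 (propagate distance d=19): x=9.5000 theta=11/38 (≈0.2895)
After 4 (thin lens f=60): x=9.5000 theta=299/2280 (≈0.1311)
After 5 (propagate distance d=48 (to screen)): x=3001/190 (≈15.7947) theta=299/2280 (≈0.1311)
|theta_initial|=0.5000 |theta_final|=299/2280 (≈0.1311) -> not increased

Answer: no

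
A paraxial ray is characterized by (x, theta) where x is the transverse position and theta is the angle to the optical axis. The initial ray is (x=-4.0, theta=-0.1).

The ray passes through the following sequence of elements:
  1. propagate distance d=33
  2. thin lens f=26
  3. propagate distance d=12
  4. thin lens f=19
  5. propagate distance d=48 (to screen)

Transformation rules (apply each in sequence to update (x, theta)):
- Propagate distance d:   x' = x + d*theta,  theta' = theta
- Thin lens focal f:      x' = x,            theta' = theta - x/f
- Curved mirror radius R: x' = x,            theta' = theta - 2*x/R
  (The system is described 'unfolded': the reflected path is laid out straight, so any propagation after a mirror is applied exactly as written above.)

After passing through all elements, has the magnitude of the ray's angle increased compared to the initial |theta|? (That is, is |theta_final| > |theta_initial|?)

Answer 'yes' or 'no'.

Initial: x=-4.0000 theta=-0.1000
After 1 (propagate distance d=33): x=-7.3000 theta=-0.1000
After 2 (thin lens f=26): x=-7.3000 theta=47/260 (≈0.1808)
After 3 (propagate distance d=12): x=-667/130 (≈-5.1308) theta=47/260 (≈0.1808)
After 4 (thin lens f=19): x=-667/130 (≈-5.1308) theta=2227/4940 (≈0.4508)
After 5 (propagate distance d=48 (to screen)): x=8155/494 (≈16.5081) theta=2227/4940 (≈0.4508)
|theta_initial|=0.1000 |theta_final|=2227/4940 (≈0.4508) -> increased

Answer: yes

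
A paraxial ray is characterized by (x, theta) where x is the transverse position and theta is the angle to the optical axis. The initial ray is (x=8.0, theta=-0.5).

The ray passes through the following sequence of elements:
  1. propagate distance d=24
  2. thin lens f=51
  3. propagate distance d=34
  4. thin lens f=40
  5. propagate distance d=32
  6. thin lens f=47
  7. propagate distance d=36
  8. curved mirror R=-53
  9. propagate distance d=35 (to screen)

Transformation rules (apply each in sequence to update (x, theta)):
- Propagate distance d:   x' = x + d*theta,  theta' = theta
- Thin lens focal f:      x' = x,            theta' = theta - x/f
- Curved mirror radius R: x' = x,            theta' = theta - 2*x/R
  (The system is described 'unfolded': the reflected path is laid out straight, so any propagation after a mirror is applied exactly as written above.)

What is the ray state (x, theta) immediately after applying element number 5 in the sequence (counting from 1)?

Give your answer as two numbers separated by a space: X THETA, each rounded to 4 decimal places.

Answer: -17.1569 0.0368

Derivation:
Initial: x=8.0000 theta=-0.5000
After 1 (propagate distance d=24): x=-4.0000 theta=-0.5000
After 2 (thin lens f=51): x=-4.0000 theta=-43/102 (≈-0.4216)
After 3 (propagate distance d=34): x=-55/3 (≈-18.3333) theta=-43/102 (≈-0.4216)
After 4 (thin lens f=40): x=-55/3 (≈-18.3333) theta=5/136 (≈0.0368)
After 5 (propagate distance d=32): x=-875/51 (≈-17.1569) theta=5/136 (≈0.0368)
Rounded to 4 decimal places: x = -17.1569, theta = 0.0368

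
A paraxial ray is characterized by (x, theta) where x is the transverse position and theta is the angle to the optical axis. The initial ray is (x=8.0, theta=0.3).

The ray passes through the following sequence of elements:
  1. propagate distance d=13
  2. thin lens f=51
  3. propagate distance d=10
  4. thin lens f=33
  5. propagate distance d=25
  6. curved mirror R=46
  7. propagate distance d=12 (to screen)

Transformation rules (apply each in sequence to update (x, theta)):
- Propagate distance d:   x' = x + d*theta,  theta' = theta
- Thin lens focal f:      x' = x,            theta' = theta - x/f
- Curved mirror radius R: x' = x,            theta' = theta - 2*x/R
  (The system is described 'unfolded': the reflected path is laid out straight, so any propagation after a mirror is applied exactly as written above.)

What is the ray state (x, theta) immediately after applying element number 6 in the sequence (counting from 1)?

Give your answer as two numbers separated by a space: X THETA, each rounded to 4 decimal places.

Initial: x=8.0000 theta=0.3000
After 1 (propagate distance d=13): x=11.9000 theta=0.3000
After 2 (thin lens f=51): x=11.9000 theta=1/15 (≈0.0667)
After 3 (propagate distance d=10): x=377/30 (≈12.5667) theta=1/15 (≈0.0667)
After 4 (thin lens f=33): x=377/30 (≈12.5667) theta=-311/990 (≈-0.3141)
After 5 (propagate distance d=25): x=2333/495 (≈4.7131) theta=-311/990 (≈-0.3141)
After 6 (curved mirror R=46): x=2333/495 (≈4.7131) theta=-11819/22770 (≈-0.5191)
Rounded to 4 decimal places: x = 4.7131, theta = -0.5191

Answer: 4.7131 -0.5191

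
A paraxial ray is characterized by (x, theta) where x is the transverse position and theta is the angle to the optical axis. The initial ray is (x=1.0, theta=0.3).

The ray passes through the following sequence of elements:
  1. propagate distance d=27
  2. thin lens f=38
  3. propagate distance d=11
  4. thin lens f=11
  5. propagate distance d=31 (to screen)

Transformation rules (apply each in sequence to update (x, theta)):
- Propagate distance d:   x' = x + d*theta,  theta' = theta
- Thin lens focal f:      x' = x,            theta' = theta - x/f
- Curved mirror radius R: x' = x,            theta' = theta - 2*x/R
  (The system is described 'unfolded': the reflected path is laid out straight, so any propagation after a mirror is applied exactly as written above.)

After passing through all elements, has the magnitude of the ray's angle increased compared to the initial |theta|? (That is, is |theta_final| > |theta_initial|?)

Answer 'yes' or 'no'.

Initial: x=1.0000 theta=0.3000
After 1 (propagate distance d=27): x=9.1000 theta=0.3000
After 2 (thin lens f=38): x=9.1000 theta=23/380 (≈0.0605)
After 3 (propagate distance d=11): x=3711/380 (≈9.7658) theta=23/380 (≈0.0605)
After 4 (thin lens f=11): x=3711/380 (≈9.7658) theta=-91/110 (≈-0.8273)
After 5 (propagate distance d=31 (to screen)): x=-66377/4180 (≈-15.8797) theta=-91/110 (≈-0.8273)
|theta_initial|=0.3000 |theta_final|=91/110 (≈0.8273) -> increased

Answer: yes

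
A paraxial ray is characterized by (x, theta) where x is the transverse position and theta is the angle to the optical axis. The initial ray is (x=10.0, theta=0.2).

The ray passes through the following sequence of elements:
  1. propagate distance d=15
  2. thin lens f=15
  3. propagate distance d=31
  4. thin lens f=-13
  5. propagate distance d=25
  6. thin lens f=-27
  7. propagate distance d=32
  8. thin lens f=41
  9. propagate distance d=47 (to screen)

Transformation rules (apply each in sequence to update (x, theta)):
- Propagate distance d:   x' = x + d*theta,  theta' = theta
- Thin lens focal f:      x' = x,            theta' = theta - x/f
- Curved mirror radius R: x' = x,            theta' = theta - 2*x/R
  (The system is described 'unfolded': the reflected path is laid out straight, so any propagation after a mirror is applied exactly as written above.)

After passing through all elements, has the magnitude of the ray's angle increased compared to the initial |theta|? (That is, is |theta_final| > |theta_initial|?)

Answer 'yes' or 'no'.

Answer: yes

Derivation:
Initial: x=10.0000 theta=0.2000
After 1 (propagate distance d=15): x=13.0000 theta=0.2000
After 2 (thin lens f=15): x=13.0000 theta=-2/3 (≈-0.6667)
After 3 (propagate distance d=31): x=-23/3 (≈-7.6667) theta=-2/3 (≈-0.6667)
After 4 (thin lens f=-13): x=-23/3 (≈-7.6667) theta=-49/39 (≈-1.2564)
After 5 (propagate distance d=25): x=-508/13 (≈-39.0769) theta=-49/39 (≈-1.2564)
After 6 (thin lens f=-27): x=-508/13 (≈-39.0769) theta=-73/27 (≈-2.7037)
After 7 (propagate distance d=32): x=-44084/351 (≈-125.5954) theta=-73/27 (≈-2.7037)
After 8 (thin lens f=41): x=-44084/351 (≈-125.5954) theta=575/1599 (≈0.3596)
After 9 (propagate distance d=47 (to screen)): x=-1564219/14391 (≈-108.6943) theta=575/1599 (≈0.3596)
|theta_initial|=0.2000 |theta_final|=575/1599 (≈0.3596) -> increased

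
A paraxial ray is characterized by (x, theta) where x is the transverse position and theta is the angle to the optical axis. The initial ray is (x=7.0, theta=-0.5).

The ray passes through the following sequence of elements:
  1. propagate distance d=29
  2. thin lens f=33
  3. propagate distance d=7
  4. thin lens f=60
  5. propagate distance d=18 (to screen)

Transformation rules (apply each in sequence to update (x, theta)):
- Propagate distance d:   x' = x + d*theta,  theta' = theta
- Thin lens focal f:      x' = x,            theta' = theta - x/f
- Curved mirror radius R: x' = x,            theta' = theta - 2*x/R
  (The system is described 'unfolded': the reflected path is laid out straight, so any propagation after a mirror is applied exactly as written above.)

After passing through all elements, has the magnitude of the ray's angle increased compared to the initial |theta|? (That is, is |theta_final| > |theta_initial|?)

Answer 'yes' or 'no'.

Initial: x=7.0000 theta=-0.5000
After 1 (propagate distance d=29): x=-7.5000 theta=-0.5000
After 2 (thin lens f=33): x=-7.5000 theta=-3/11 (≈-0.2727)
After 3 (propagate distance d=7): x=-207/22 (≈-9.4091) theta=-3/11 (≈-0.2727)
After 4 (thin lens f=60): x=-207/22 (≈-9.4091) theta=-51/440 (≈-0.1159)
After 5 (propagate distance d=18 (to screen)): x=-2529/220 (≈-11.4955) theta=-51/440 (≈-0.1159)
|theta_initial|=0.5000 |theta_final|=51/440 (≈0.1159) -> not increased

Answer: no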